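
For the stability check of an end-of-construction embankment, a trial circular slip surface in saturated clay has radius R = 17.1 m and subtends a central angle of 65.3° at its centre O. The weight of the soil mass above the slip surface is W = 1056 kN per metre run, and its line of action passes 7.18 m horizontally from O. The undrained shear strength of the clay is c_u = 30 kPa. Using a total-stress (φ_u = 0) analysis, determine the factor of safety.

FS = 1.32

Taking moments about the centre O, the resisting moment is provided by the undrained shear strength acting along the arc:
Arc length L_a = R·θ = 17.1·(65.3°·π/180) = 17.1·1.1397 = 19.49 m
M_R = c_u·L_a·R = 30·19.49·17.1 = 9997.8 kN·m/m
M_D = W·d = 1056·7.18 = 7582.1 kN·m/m
FS = M_R / M_D = 9997.8 / 7582.1 = 1.319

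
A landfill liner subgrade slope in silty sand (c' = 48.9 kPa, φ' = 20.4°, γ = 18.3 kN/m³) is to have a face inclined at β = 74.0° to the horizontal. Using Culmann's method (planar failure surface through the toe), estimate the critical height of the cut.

H_c = 23.69 m

Culmann's analysis gives the critical failure plane at α_cr = (β + φ')/2 = (74.0 + 20.4)/2 = 47.2°, and the critical height
H_c = (4c'/γ) · sinβ cosφ' / [1 − cos(β − φ')]
    = (4·48.9/18.3) · sin74.0°·cos20.4° / [1 − cos(53.6°)]
    = 10.689 · 0.9613·0.9373 / [1 − 0.5934]
    = 10.689 · 0.9010 / 0.4066
    = 23.69 m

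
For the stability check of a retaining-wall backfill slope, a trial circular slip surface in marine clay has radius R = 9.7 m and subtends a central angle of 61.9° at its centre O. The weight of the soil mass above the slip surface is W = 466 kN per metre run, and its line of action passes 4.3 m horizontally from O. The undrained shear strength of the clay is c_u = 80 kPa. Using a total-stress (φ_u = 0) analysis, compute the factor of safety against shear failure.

FS = 4.06

Taking moments about the centre O, the resisting moment is provided by the undrained shear strength acting along the arc:
Arc length L_a = R·θ = 9.7·(61.9°·π/180) = 9.7·1.0804 = 10.48 m
M_R = c_u·L_a·R = 80·10.48·9.7 = 8132.1 kN·m/m
M_D = W·d = 466·4.3 = 2003.8 kN·m/m
FS = M_R / M_D = 8132.1 / 2003.8 = 4.058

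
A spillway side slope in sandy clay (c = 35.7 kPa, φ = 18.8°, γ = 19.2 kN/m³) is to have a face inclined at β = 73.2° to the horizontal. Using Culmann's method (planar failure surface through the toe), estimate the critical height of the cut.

H_c = 16.13 m

Culmann's analysis gives the critical failure plane at α_cr = (β + φ)/2 = (73.2 + 18.8)/2 = 46.0°, and the critical height
H_c = (4c/γ) · sinβ cosφ / [1 − cos(β − φ)]
    = (4·35.7/19.2) · sin73.2°·cos18.8° / [1 − cos(54.4°)]
    = 7.438 · 0.9573·0.9466 / [1 − 0.5821]
    = 7.438 · 0.9062 / 0.4179
    = 16.13 m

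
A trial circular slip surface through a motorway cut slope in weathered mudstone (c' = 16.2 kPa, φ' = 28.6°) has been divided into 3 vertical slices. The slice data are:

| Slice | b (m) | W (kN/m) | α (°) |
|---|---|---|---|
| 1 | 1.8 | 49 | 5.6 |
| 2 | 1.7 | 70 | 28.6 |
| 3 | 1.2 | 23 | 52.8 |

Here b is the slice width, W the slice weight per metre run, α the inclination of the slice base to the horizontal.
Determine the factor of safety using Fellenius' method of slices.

FS = 2.84

Ordinary method of slices: FS = Σ[c'·Δl_i + (W_i cosα_i)·tanφ'] / Σ W_i sinα_i, with Δl_i = b_i / cosα_i.
Slice 1: Δl = 1.8/cos5.6° = 1.809 m; N'_1 = 49·cos5.6° = 48.8; c'Δl = 29.30; W sinα = 4.8
Slice 2: Δl = 1.7/cos28.6° = 1.936 m; N'_2 = 70·cos28.6° = 61.5; c'Δl = 31.37; W sinα = 33.5
Slice 3: Δl = 1.2/cos52.8° = 1.985 m; N'_3 = 23·cos52.8° = 13.9; c'Δl = 32.15; W sinα = 18.3
Σc'Δl = 92.8 kN/m; ΣN' = 124.1 kN/m; ΣW sinα = 56.6 kN/m
Resisting = 92.8 + 124.1·tan28.6° = 92.8 + 67.7 = 160.5 kN/m
FS = 160.5 / 56.6 = 2.835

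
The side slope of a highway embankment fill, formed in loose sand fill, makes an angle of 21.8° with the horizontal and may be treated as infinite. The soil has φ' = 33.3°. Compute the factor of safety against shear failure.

FS = 1.64

For a dry cohesionless infinite slope the factor of safety is FS = tanφ' / tanβ.
FS = tan33.3° / tan21.8° = 0.6569 / 0.4000 = 1.642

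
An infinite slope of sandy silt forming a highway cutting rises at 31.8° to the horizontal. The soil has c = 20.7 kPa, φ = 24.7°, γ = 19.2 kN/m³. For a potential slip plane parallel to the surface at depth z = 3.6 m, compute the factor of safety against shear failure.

For an infinite slope with a slip plane parallel to the surface (no pore pressure): FS = [c + γz cos²β tanφ] / [γz sinβ cosβ].
γz = 19.2·3.6 = 69.12 kN/m²
Numerator = 20.7 + 69.12·cos²31.8°·tan24.7° = 20.7 + 69.12·0.7223·0.4599 = 43.664 kPa
Denominator = 69.12·sin31.8°·cos31.8° = 69.12·0.5270·0.8499 = 30.956 kPa
FS = 43.664 / 30.956 = 1.411

FS = 1.41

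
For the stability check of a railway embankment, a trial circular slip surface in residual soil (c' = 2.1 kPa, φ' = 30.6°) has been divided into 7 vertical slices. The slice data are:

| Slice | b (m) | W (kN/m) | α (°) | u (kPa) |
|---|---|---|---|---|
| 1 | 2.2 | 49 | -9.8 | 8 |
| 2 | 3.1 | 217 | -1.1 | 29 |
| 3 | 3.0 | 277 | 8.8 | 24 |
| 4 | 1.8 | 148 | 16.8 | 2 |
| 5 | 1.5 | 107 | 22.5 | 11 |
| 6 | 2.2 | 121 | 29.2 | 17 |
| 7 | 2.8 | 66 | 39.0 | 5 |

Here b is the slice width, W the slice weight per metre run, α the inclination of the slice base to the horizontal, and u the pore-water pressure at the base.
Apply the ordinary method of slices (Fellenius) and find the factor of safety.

FS = 2.04

Ordinary method of slices: FS = Σ[c'·Δl_i + (W_i cosα_i − u_i·Δl_i)·tanφ'] / Σ W_i sinα_i, with Δl_i = b_i / cosα_i.
Slice 1: Δl = 2.2/cos(-9.8°) = 2.233 m; N'_1 = 49·cos(-9.8°) − 8·2.233 = 30.4; c'Δl = 4.69; W sinα = -8.3
Slice 2: Δl = 3.1/cos(-1.1°) = 3.101 m; N'_2 = 217·cos(-1.1°) − 29·3.101 = 127.0; c'Δl = 6.51; W sinα = -4.2
Slice 3: Δl = 3.0/cos8.8° = 3.036 m; N'_3 = 277·cos8.8° − 24·3.036 = 200.9; c'Δl = 6.38; W sinα = 42.4
Slice 4: Δl = 1.8/cos16.8° = 1.880 m; N'_4 = 148·cos16.8° − 2·1.880 = 137.9; c'Δl = 3.95; W sinα = 42.8
Slice 5: Δl = 1.5/cos22.5° = 1.624 m; N'_5 = 107·cos22.5° − 11·1.624 = 81.0; c'Δl = 3.41; W sinα = 40.9
Slice 6: Δl = 2.2/cos29.2° = 2.520 m; N'_6 = 121·cos29.2° − 17·2.520 = 62.8; c'Δl = 5.29; W sinα = 59.0
Slice 7: Δl = 2.8/cos39.0° = 3.603 m; N'_7 = 66·cos39.0° − 5·3.603 = 33.3; c'Δl = 7.57; W sinα = 41.5
Σc'Δl = 37.8 kN/m; ΣN' = 673.3 kN/m; ΣW sinα = 214.2 kN/m
Resisting = 37.8 + 673.3·tan30.6° = 37.8 + 398.2 = 436.0 kN/m
FS = 436.0 / 214.2 = 2.036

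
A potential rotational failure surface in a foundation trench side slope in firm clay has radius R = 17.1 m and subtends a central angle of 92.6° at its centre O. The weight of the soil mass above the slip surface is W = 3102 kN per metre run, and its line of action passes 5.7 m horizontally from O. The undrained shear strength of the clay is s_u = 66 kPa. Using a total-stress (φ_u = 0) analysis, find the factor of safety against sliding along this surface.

FS = 1.76

Taking moments about the centre O, the resisting moment is provided by the undrained shear strength acting along the arc:
Arc length L_a = R·θ = 17.1·(92.6°·π/180) = 17.1·1.6162 = 27.64 m
M_R = s_u·L_a·R = 66·27.64·17.1 = 31190.7 kN·m/m
M_D = W·d = 3102·5.7 = 17681.4 kN·m/m
FS = M_R / M_D = 31190.7 / 17681.4 = 1.764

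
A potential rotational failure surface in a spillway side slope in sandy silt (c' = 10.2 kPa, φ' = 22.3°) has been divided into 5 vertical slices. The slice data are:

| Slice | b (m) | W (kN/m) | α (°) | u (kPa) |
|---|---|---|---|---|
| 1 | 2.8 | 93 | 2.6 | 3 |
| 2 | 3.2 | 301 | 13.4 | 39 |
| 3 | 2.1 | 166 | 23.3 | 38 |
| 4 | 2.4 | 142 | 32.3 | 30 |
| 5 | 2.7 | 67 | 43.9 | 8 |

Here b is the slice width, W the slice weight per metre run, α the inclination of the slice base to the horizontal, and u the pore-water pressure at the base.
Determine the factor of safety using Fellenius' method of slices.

Ordinary method of slices: FS = Σ[c'·Δl_i + (W_i cosα_i − u_i·Δl_i)·tanφ'] / Σ W_i sinα_i, with Δl_i = b_i / cosα_i.
Slice 1: Δl = 2.8/cos2.6° = 2.803 m; N'_1 = 93·cos2.6° − 3·2.803 = 84.5; c'Δl = 28.59; W sinα = 4.2
Slice 2: Δl = 3.2/cos13.4° = 3.290 m; N'_2 = 301·cos13.4° − 39·3.290 = 164.5; c'Δl = 33.55; W sinα = 69.8
Slice 3: Δl = 2.1/cos23.3° = 2.286 m; N'_3 = 166·cos23.3° − 38·2.286 = 65.6; c'Δl = 23.32; W sinα = 65.7
Slice 4: Δl = 2.4/cos32.3° = 2.839 m; N'_4 = 142·cos32.3° − 30·2.839 = 34.8; c'Δl = 28.96; W sinα = 75.9
Slice 5: Δl = 2.7/cos43.9° = 3.747 m; N'_5 = 67·cos43.9° − 8·3.747 = 18.3; c'Δl = 38.22; W sinα = 46.5
Σc'Δl = 152.6 kN/m; ΣN' = 367.7 kN/m; ΣW sinα = 262.0 kN/m
Resisting = 152.6 + 367.7·tan22.3° = 152.6 + 150.8 = 303.5 kN/m
FS = 303.5 / 262.0 = 1.158

FS = 1.16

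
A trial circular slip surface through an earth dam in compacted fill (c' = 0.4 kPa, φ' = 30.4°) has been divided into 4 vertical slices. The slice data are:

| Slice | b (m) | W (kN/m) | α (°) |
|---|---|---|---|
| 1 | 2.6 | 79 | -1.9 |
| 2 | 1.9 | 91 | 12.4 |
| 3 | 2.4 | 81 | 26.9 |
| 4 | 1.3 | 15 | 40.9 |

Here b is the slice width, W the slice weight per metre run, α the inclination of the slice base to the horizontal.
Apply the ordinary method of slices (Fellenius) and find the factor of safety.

Ordinary method of slices: FS = Σ[c'·Δl_i + (W_i cosα_i)·tanφ'] / Σ W_i sinα_i, with Δl_i = b_i / cosα_i.
Slice 1: Δl = 2.6/cos(-1.9°) = 2.601 m; N'_1 = 79·cos(-1.9°) = 79.0; c'Δl = 1.04; W sinα = -2.6
Slice 2: Δl = 1.9/cos12.4° = 1.945 m; N'_2 = 91·cos12.4° = 88.9; c'Δl = 0.78; W sinα = 19.5
Slice 3: Δl = 2.4/cos26.9° = 2.691 m; N'_3 = 81·cos26.9° = 72.2; c'Δl = 1.08; W sinα = 36.6
Slice 4: Δl = 1.3/cos40.9° = 1.720 m; N'_4 = 15·cos40.9° = 11.3; c'Δl = 0.69; W sinα = 9.8
Σc'Δl = 3.6 kN/m; ΣN' = 251.4 kN/m; ΣW sinα = 63.4 kN/m
Resisting = 3.6 + 251.4·tan30.4° = 3.6 + 147.5 = 151.1 kN/m
FS = 151.1 / 63.4 = 2.383

FS = 2.38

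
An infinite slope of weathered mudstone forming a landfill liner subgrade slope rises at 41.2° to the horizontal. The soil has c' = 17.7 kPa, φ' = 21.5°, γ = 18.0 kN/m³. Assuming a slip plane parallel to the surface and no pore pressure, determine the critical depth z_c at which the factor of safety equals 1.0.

Setting FS = 1.00 in FS = [c' + γz cos²β tanφ'] / [γz sinβ cosβ] and solving for z:
z = c' / [γ cosβ (FS·sinβ − cosβ·tanφ')]
  = 17.7 / [18.0·cos41.2°·(1.00·sin41.2° − cos41.2°·tan21.5°)]
  = 17.7 / [18.0·0.7524·(1.00·0.6587 − 0.7524·0.3939)]
  = 17.7 / 4.9069 = 3.607 m

z_c = 3.61 m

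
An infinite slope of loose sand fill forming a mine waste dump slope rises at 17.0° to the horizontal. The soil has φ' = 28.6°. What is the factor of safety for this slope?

FS = 1.78

For a dry cohesionless infinite slope the factor of safety is FS = tanφ' / tanβ.
FS = tan28.6° / tan17.0° = 0.5452 / 0.3057 = 1.783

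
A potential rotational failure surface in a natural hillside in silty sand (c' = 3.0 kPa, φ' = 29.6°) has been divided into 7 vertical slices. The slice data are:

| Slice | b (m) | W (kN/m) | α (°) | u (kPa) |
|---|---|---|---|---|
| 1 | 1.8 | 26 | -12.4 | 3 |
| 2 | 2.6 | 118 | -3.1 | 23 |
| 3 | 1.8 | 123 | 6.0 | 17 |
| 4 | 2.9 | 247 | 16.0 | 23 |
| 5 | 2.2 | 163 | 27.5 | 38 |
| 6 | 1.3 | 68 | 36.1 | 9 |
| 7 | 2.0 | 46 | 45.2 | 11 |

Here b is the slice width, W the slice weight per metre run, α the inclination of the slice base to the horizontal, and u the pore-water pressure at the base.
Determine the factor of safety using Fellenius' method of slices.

Ordinary method of slices: FS = Σ[c'·Δl_i + (W_i cosα_i − u_i·Δl_i)·tanφ'] / Σ W_i sinα_i, with Δl_i = b_i / cosα_i.
Slice 1: Δl = 1.8/cos(-12.4°) = 1.843 m; N'_1 = 26·cos(-12.4°) − 3·1.843 = 19.9; c'Δl = 5.53; W sinα = -5.6
Slice 2: Δl = 2.6/cos(-3.1°) = 2.604 m; N'_2 = 118·cos(-3.1°) − 23·2.604 = 57.9; c'Δl = 7.81; W sinα = -6.4
Slice 3: Δl = 1.8/cos6.0° = 1.810 m; N'_3 = 123·cos6.0° − 17·1.810 = 91.6; c'Δl = 5.43; W sinα = 12.9
Slice 4: Δl = 2.9/cos16.0° = 3.017 m; N'_4 = 247·cos16.0° − 23·3.017 = 168.0; c'Δl = 9.05; W sinα = 68.1
Slice 5: Δl = 2.2/cos27.5° = 2.480 m; N'_5 = 163·cos27.5° − 38·2.480 = 50.3; c'Δl = 7.44; W sinα = 75.3
Slice 6: Δl = 1.3/cos36.1° = 1.609 m; N'_6 = 68·cos36.1° − 9·1.609 = 40.5; c'Δl = 4.83; W sinα = 40.1
Slice 7: Δl = 2.0/cos45.2° = 2.838 m; N'_7 = 46·cos45.2° − 11·2.838 = 1.2; c'Δl = 8.52; W sinα = 32.6
Σc'Δl = 48.6 kN/m; ΣN' = 429.4 kN/m; ΣW sinα = 216.9 kN/m
Resisting = 48.6 + 429.4·tan29.6° = 48.6 + 243.9 = 292.5 kN/m
FS = 292.5 / 216.9 = 1.348

FS = 1.35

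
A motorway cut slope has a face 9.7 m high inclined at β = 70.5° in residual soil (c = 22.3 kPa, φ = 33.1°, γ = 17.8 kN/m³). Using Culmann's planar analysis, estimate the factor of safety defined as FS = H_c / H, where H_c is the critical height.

H_c = (4c/γ) · sinβ cosφ / [1 − cos(β − φ)]
    = (4·22.3/17.8) · sin70.5°·cos33.1° / [1 − cos37.4°]
    = 5.011 · 0.7897 / 0.2056 = 19.25 m
FS = H_c / H = 19.25 / 9.7 = 1.984

FS = 1.98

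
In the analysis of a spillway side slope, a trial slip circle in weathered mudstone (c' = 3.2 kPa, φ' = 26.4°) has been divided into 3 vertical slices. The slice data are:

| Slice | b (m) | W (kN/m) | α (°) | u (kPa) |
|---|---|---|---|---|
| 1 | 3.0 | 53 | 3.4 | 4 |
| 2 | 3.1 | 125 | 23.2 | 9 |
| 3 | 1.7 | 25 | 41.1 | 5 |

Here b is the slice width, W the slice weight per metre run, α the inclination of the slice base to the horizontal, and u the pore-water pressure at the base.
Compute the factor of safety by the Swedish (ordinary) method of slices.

FS = 1.36

Ordinary method of slices: FS = Σ[c'·Δl_i + (W_i cosα_i − u_i·Δl_i)·tanφ'] / Σ W_i sinα_i, with Δl_i = b_i / cosα_i.
Slice 1: Δl = 3.0/cos3.4° = 3.005 m; N'_1 = 53·cos3.4° − 4·3.005 = 40.9; c'Δl = 9.62; W sinα = 3.1
Slice 2: Δl = 3.1/cos23.2° = 3.373 m; N'_2 = 125·cos23.2° − 9·3.373 = 84.5; c'Δl = 10.79; W sinα = 49.2
Slice 3: Δl = 1.7/cos41.1° = 2.256 m; N'_3 = 25·cos41.1° − 5·2.256 = 7.6; c'Δl = 7.22; W sinα = 16.4
Σc'Δl = 27.6 kN/m; ΣN' = 133.0 kN/m; ΣW sinα = 68.8 kN/m
Resisting = 27.6 + 133.0·tan26.4° = 27.6 + 66.0 = 93.6 kN/m
FS = 93.6 / 68.8 = 1.361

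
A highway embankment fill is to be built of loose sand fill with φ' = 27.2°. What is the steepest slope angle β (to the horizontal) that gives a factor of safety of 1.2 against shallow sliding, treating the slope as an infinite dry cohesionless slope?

For an infinite dry cohesionless slope FS = tanφ'/tanβ, so tanβ = tanφ' / FS.
tanβ = tan27.2° / 1.2 = 0.5139 / 1.2 = 0.4283
β = arctan(0.4283) = 23.18°

β = 23.2°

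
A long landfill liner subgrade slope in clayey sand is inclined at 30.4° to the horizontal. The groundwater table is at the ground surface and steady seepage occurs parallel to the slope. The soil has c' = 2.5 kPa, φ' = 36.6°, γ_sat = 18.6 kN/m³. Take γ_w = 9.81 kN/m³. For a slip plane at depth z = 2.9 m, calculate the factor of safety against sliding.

With seepage parallel to the slope and the water table at the surface, the effective normal stress on the slip plane uses the buoyant unit weight γ' = γ_sat − γ_w while the driving shear stress uses γ_sat:
FS = [c' + γ' z cos²β tanφ'] / [γ_sat z sinβ cosβ]
γ' = 18.6 − 9.81 = 8.79 kN/m³
Numerator = 2.5 + 8.79·2.9·cos²30.4°·tan36.6° = 2.5 + 8.79·2.9·0.7439·0.7427 = 16.584 kPa
Denominator = 18.6·2.9·sin30.4°·cos30.4° = 18.6·2.9·0.5060·0.8625 = 23.543 kPa
FS = 16.584 / 23.543 = 0.704

FS = 0.70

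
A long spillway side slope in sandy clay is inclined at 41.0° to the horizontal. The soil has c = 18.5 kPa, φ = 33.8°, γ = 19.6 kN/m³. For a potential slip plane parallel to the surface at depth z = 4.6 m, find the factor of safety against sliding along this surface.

For an infinite slope with a slip plane parallel to the surface (no pore pressure): FS = [c + γz cos²β tanφ] / [γz sinβ cosβ].
γz = 19.6·4.6 = 90.16 kN/m²
Numerator = 18.5 + 90.16·cos²41.0°·tan33.8° = 18.5 + 90.16·0.5696·0.6694 = 52.878 kPa
Denominator = 90.16·sin41.0°·cos41.0° = 90.16·0.6561·0.7547 = 44.641 kPa
FS = 52.878 / 44.641 = 1.185

FS = 1.18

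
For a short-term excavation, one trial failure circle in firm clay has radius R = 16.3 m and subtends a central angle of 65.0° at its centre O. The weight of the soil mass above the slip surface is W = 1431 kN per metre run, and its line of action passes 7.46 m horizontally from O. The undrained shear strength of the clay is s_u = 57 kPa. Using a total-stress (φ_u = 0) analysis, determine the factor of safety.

Taking moments about the centre O, the resisting moment is provided by the undrained shear strength acting along the arc:
Arc length L_a = R·θ = 16.3·(65.0°·π/180) = 16.3·1.1345 = 18.49 m
M_R = s_u·L_a·R = 57·18.49·16.3 = 17180.7 kN·m/m
M_D = W·d = 1431·7.46 = 10675.3 kN·m/m
FS = M_R / M_D = 17180.7 / 10675.3 = 1.609

FS = 1.61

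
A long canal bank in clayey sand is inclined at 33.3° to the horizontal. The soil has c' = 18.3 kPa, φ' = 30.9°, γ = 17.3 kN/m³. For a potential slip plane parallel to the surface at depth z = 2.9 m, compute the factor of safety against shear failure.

FS = 1.71

For an infinite slope with a slip plane parallel to the surface (no pore pressure): FS = [c' + γz cos²β tanφ'] / [γz sinβ cosβ].
γz = 17.3·2.9 = 50.17 kN/m²
Numerator = 18.3 + 50.17·cos²33.3°·tan30.9° = 18.3 + 50.17·0.6986·0.5985 = 39.275 kPa
Denominator = 50.17·sin33.3°·cos33.3° = 50.17·0.5490·0.8358 = 23.022 kPa
FS = 39.275 / 23.022 = 1.706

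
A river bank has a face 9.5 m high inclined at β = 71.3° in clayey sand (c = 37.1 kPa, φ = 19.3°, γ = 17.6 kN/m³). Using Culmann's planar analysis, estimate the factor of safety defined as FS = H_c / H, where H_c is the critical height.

FS = 2.06

H_c = (4c/γ) · sinβ cosφ / [1 − cos(β − φ)]
    = (4·37.1/17.6) · sin71.3°·cos19.3° / [1 − cos52.0°]
    = 8.432 · 0.8940 / 0.3843 = 19.61 m
FS = H_c / H = 19.61 / 9.5 = 2.064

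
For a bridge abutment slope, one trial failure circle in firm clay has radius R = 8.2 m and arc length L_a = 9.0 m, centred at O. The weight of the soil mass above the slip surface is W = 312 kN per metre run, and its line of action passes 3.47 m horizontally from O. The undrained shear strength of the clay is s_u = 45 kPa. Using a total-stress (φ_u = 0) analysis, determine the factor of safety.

FS = 3.07

Taking moments about the centre O, the resisting moment is provided by the undrained shear strength acting along the arc:
M_R = s_u·L_a·R = 45·9.00·8.2 = 3321.0 kN·m/m
M_D = W·d = 312·3.47 = 1082.6 kN·m/m
FS = M_R / M_D = 3321.0 / 1082.6 = 3.068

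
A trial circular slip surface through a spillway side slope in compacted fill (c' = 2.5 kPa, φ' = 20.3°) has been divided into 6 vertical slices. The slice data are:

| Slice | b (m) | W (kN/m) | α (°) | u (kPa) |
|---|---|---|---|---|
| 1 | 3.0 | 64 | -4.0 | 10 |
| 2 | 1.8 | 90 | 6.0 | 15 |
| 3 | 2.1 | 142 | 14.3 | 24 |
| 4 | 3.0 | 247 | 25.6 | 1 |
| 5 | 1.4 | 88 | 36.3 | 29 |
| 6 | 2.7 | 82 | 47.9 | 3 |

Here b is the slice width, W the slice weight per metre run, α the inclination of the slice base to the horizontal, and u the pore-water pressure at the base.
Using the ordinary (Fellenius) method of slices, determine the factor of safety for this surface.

FS = 0.82

Ordinary method of slices: FS = Σ[c'·Δl_i + (W_i cosα_i − u_i·Δl_i)·tanφ'] / Σ W_i sinα_i, with Δl_i = b_i / cosα_i.
Slice 1: Δl = 3.0/cos(-4.0°) = 3.007 m; N'_1 = 64·cos(-4.0°) − 10·3.007 = 33.8; c'Δl = 7.52; W sinα = -4.5
Slice 2: Δl = 1.8/cos6.0° = 1.810 m; N'_2 = 90·cos6.0° − 15·1.810 = 62.4; c'Δl = 4.52; W sinα = 9.4
Slice 3: Δl = 2.1/cos14.3° = 2.167 m; N'_3 = 142·cos14.3° − 24·2.167 = 85.6; c'Δl = 5.42; W sinα = 35.1
Slice 4: Δl = 3.0/cos25.6° = 3.327 m; N'_4 = 247·cos25.6° − 1·3.327 = 219.4; c'Δl = 8.32; W sinα = 106.7
Slice 5: Δl = 1.4/cos36.3° = 1.737 m; N'_5 = 88·cos36.3° − 29·1.737 = 20.5; c'Δl = 4.34; W sinα = 52.1
Slice 6: Δl = 2.7/cos47.9° = 4.027 m; N'_6 = 82·cos47.9° − 3·4.027 = 42.9; c'Δl = 10.07; W sinα = 60.8
Σc'Δl = 40.2 kN/m; ΣN' = 464.6 kN/m; ΣW sinα = 259.7 kN/m
Resisting = 40.2 + 464.6·tan20.3° = 40.2 + 171.9 = 212.0 kN/m
FS = 212.0 / 259.7 = 0.817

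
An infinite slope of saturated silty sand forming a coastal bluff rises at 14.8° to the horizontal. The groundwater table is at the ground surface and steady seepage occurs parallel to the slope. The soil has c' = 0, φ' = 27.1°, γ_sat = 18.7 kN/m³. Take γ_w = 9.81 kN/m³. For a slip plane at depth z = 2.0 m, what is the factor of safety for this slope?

With seepage parallel to the slope and the water table at the surface, the effective normal stress on the slip plane uses the buoyant unit weight γ' = γ_sat − γ_w while the driving shear stress uses γ_sat:
FS = [c' + γ' z cos²β tanφ'] / [γ_sat z sinβ cosβ]
(For c' = 0 this reduces to FS = (γ'/γ_sat)·tanφ'/tanβ.)
γ' = 18.7 − 9.81 = 8.89 kN/m³
Numerator = 0.0 + 8.89·2.0·cos²14.8°·tan27.1° = 0.0 + 8.89·2.0·0.9347·0.5117 = 8.505 kPa
Denominator = 18.7·2.0·sin14.8°·cos14.8° = 18.7·2.0·0.2554·0.9668 = 9.237 kPa
FS = 8.505 / 9.237 = 0.921

FS = 0.92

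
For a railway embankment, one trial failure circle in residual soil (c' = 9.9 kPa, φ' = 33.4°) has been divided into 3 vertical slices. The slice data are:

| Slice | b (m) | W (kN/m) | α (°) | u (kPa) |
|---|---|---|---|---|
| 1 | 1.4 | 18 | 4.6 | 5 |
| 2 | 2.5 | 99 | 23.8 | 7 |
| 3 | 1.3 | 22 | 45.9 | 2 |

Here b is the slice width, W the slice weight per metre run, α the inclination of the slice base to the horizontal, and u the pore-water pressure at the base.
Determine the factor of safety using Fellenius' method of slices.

Ordinary method of slices: FS = Σ[c'·Δl_i + (W_i cosα_i − u_i·Δl_i)·tanφ'] / Σ W_i sinα_i, with Δl_i = b_i / cosα_i.
Slice 1: Δl = 1.4/cos4.6° = 1.405 m; N'_1 = 18·cos4.6° − 5·1.405 = 10.9; c'Δl = 13.90; W sinα = 1.4
Slice 2: Δl = 2.5/cos23.8° = 2.732 m; N'_2 = 99·cos23.8° − 7·2.732 = 71.5; c'Δl = 27.05; W sinα = 40.0
Slice 3: Δl = 1.3/cos45.9° = 1.868 m; N'_3 = 22·cos45.9° − 2·1.868 = 11.6; c'Δl = 18.49; W sinα = 15.8
Σc'Δl = 59.4 kN/m; ΣN' = 93.9 kN/m; ΣW sinα = 57.2 kN/m
Resisting = 59.4 + 93.9·tan33.4° = 59.4 + 61.9 = 121.4 kN/m
FS = 121.4 / 57.2 = 2.123

FS = 2.12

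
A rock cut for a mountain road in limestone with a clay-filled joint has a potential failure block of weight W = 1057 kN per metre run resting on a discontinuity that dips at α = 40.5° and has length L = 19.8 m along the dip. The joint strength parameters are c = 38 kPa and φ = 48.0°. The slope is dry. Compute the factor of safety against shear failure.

FS = 2.40

Resolving the block weight along and normal to the plane and applying the Mohr–Coulomb strength on the joint:
N' = W cosα = 1057·cos40.5° = 803.7 kN/m
Driving force T = W sinα = 1057·sin40.5° = 686.5 kN/m
Resisting force R = c·L + N'·tanφ = 38·19.8 + 803.7·tan48.0° = 752.4 + 892.7 = 1645.1 kN/m
FS = R / T = 1645.1 / 686.5 = 2.396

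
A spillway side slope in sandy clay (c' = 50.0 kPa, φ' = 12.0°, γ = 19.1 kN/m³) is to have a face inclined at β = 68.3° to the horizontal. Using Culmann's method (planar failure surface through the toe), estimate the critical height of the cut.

H_c = 21.38 m

Culmann's analysis gives the critical failure plane at α_cr = (β + φ')/2 = (68.3 + 12.0)/2 = 40.1°, and the critical height
H_c = (4c'/γ) · sinβ cosφ' / [1 − cos(β − φ')]
    = (4·50.0/19.1) · sin68.3°·cos12.0° / [1 − cos(56.3°)]
    = 10.471 · 0.9291·0.9781 / [1 − 0.5548]
    = 10.471 · 0.9088 / 0.4452
    = 21.38 m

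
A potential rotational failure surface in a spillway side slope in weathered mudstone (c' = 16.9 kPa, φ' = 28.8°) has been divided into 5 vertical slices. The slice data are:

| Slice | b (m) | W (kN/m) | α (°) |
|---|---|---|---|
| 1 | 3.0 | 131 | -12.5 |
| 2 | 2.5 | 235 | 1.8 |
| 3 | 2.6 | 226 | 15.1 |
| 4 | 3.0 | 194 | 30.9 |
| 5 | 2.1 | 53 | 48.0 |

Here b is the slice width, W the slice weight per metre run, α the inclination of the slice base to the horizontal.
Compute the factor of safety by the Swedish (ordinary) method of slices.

Ordinary method of slices: FS = Σ[c'·Δl_i + (W_i cosα_i)·tanφ'] / Σ W_i sinα_i, with Δl_i = b_i / cosα_i.
Slice 1: Δl = 3.0/cos(-12.5°) = 3.073 m; N'_1 = 131·cos(-12.5°) = 127.9; c'Δl = 51.93; W sinα = -28.4
Slice 2: Δl = 2.5/cos1.8° = 2.501 m; N'_2 = 235·cos1.8° = 234.9; c'Δl = 42.27; W sinα = 7.4
Slice 3: Δl = 2.6/cos15.1° = 2.693 m; N'_3 = 226·cos15.1° = 218.2; c'Δl = 45.51; W sinα = 58.9
Slice 4: Δl = 3.0/cos30.9° = 3.496 m; N'_4 = 194·cos30.9° = 166.5; c'Δl = 59.09; W sinα = 99.6
Slice 5: Δl = 2.1/cos48.0° = 3.138 m; N'_5 = 53·cos48.0° = 35.5; c'Δl = 53.04; W sinα = 39.4
Σc'Δl = 251.8 kN/m; ΣN' = 782.9 kN/m; ΣW sinα = 176.9 kN/m
Resisting = 251.8 + 782.9·tan28.8° = 251.8 + 430.4 = 682.2 kN/m
FS = 682.2 / 176.9 = 3.856

FS = 3.86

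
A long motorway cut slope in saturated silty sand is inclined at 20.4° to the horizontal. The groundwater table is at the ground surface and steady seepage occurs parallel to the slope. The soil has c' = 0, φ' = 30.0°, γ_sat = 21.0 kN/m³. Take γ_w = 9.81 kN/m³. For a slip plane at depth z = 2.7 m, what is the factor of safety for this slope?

With seepage parallel to the slope and the water table at the surface, the effective normal stress on the slip plane uses the buoyant unit weight γ' = γ_sat − γ_w while the driving shear stress uses γ_sat:
FS = [c' + γ' z cos²β tanφ'] / [γ_sat z sinβ cosβ]
(For c' = 0 this reduces to FS = (γ'/γ_sat)·tanφ'/tanβ.)
γ' = 21.0 − 9.81 = 11.19 kN/m³
Numerator = 0.0 + 11.19·2.7·cos²20.4°·tan30.0° = 0.0 + 11.19·2.7·0.8785·0.5774 = 15.324 kPa
Denominator = 21.0·2.7·sin20.4°·cos20.4° = 21.0·2.7·0.3486·0.9373 = 18.524 kPa
FS = 15.324 / 18.524 = 0.827

FS = 0.83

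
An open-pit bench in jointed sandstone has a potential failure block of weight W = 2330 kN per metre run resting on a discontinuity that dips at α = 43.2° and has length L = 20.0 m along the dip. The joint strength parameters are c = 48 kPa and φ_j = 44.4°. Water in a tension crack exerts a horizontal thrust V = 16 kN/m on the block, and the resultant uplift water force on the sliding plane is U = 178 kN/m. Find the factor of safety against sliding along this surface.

FS = 1.52

Resolving the block weight along and normal to the plane and applying the Mohr–Coulomb strength on the joint:
N' = W cosα − U − V sinα = 2330·cos43.2° − 178 − 16·sin43.2° = 1509.5 kN/m
Driving force T = W sinα + V cosα = 2330·sin43.2° + 16·cos43.2° = 1606.7 kN/m
Resisting force R = c·L + N'·tanφ_j = 48·20.0 + 1509.5·tan44.4° = 960.0 + 1478.3 = 2438.3 kN/m
FS = R / T = 2438.3 / 1606.7 = 1.518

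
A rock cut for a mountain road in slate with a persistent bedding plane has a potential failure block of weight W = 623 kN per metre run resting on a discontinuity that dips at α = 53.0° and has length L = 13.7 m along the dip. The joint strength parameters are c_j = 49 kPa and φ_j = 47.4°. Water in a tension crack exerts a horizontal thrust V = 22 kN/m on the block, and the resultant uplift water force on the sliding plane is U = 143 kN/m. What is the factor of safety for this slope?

Resolving the block weight along and normal to the plane and applying the Mohr–Coulomb strength on the joint:
N' = W cosα − U − V sinα = 623·cos53.0° − 143 − 22·sin53.0° = 214.4 kN/m
Driving force T = W sinα + V cosα = 623·sin53.0° + 22·cos53.0° = 510.8 kN/m
Resisting force R = c_j·L + N'·tanφ_j = 49·13.7 + 214.4·tan47.4° = 671.3 + 233.1 = 904.4 kN/m
FS = R / T = 904.4 / 510.8 = 1.771

FS = 1.77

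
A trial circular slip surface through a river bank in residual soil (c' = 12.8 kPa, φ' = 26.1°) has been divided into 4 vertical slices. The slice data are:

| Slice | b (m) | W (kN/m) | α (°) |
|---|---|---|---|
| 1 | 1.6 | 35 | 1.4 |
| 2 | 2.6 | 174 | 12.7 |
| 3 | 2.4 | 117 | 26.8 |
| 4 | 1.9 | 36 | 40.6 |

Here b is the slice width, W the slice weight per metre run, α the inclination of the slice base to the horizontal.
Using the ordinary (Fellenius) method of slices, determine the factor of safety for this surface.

FS = 2.48

Ordinary method of slices: FS = Σ[c'·Δl_i + (W_i cosα_i)·tanφ'] / Σ W_i sinα_i, with Δl_i = b_i / cosα_i.
Slice 1: Δl = 1.6/cos1.4° = 1.600 m; N'_1 = 35·cos1.4° = 35.0; c'Δl = 20.49; W sinα = 0.9
Slice 2: Δl = 2.6/cos12.7° = 2.665 m; N'_2 = 174·cos12.7° = 169.7; c'Δl = 34.11; W sinα = 38.3
Slice 3: Δl = 2.4/cos26.8° = 2.689 m; N'_3 = 117·cos26.8° = 104.4; c'Δl = 34.42; W sinα = 52.8
Slice 4: Δl = 1.9/cos40.6° = 2.502 m; N'_4 = 36·cos40.6° = 27.3; c'Δl = 32.03; W sinα = 23.4
Σc'Δl = 121.0 kN/m; ΣN' = 336.5 kN/m; ΣW sinα = 115.3 kN/m
Resisting = 121.0 + 336.5·tan26.1° = 121.0 + 164.8 = 285.9 kN/m
FS = 285.9 / 115.3 = 2.480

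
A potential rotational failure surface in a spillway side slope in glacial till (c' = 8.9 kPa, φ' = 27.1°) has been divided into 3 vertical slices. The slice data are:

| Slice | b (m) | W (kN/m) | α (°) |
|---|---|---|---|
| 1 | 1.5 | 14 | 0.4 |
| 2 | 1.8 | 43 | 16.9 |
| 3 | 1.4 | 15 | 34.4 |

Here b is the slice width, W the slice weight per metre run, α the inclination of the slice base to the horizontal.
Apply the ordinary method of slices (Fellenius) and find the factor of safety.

FS = 3.78

Ordinary method of slices: FS = Σ[c'·Δl_i + (W_i cosα_i)·tanφ'] / Σ W_i sinα_i, with Δl_i = b_i / cosα_i.
Slice 1: Δl = 1.5/cos0.4° = 1.500 m; N'_1 = 14·cos0.4° = 14.0; c'Δl = 13.35; W sinα = 0.1
Slice 2: Δl = 1.8/cos16.9° = 1.881 m; N'_2 = 43·cos16.9° = 41.1; c'Δl = 16.74; W sinα = 12.5
Slice 3: Δl = 1.4/cos34.4° = 1.697 m; N'_3 = 15·cos34.4° = 12.4; c'Δl = 15.10; W sinα = 8.5
Σc'Δl = 45.2 kN/m; ΣN' = 67.5 kN/m; ΣW sinα = 21.1 kN/m
Resisting = 45.2 + 67.5·tan27.1° = 45.2 + 34.6 = 79.7 kN/m
FS = 79.7 / 21.1 = 3.784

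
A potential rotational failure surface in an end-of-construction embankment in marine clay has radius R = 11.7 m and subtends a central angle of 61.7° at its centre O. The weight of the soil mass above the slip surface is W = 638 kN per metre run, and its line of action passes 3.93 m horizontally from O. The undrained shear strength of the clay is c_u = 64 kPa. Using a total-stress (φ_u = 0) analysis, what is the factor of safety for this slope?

Taking moments about the centre O, the resisting moment is provided by the undrained shear strength acting along the arc:
Arc length L_a = R·θ = 11.7·(61.7°·π/180) = 11.7·1.0769 = 12.60 m
M_R = c_u·L_a·R = 64·12.60·11.7 = 9434.4 kN·m/m
M_D = W·d = 638·3.93 = 2507.3 kN·m/m
FS = M_R / M_D = 9434.4 / 2507.3 = 3.763

FS = 3.76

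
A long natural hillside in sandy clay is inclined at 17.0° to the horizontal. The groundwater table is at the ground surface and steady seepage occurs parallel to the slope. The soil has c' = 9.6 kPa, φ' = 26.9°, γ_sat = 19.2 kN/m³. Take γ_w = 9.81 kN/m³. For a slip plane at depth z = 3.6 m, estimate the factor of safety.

FS = 1.31

With seepage parallel to the slope and the water table at the surface, the effective normal stress on the slip plane uses the buoyant unit weight γ' = γ_sat − γ_w while the driving shear stress uses γ_sat:
FS = [c' + γ' z cos²β tanφ'] / [γ_sat z sinβ cosβ]
γ' = 19.2 − 9.81 = 9.39 kN/m³
Numerator = 9.6 + 9.39·3.6·cos²17.0°·tan26.9° = 9.6 + 9.39·3.6·0.9145·0.5073 = 25.284 kPa
Denominator = 19.2·3.6·sin17.0°·cos17.0° = 19.2·3.6·0.2924·0.9563 = 19.326 kPa
FS = 25.284 / 19.326 = 1.308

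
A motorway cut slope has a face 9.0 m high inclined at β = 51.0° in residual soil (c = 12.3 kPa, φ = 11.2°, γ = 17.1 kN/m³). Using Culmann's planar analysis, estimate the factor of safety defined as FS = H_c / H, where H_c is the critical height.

FS = 1.05

H_c = (4c/γ) · sinβ cosφ / [1 − cos(β − φ)]
    = (4·12.3/17.1) · sin51.0°·cos11.2° / [1 − cos39.8°]
    = 2.877 · 0.7623 / 0.2317 = 9.47 m
FS = H_c / H = 9.47 / 9.0 = 1.052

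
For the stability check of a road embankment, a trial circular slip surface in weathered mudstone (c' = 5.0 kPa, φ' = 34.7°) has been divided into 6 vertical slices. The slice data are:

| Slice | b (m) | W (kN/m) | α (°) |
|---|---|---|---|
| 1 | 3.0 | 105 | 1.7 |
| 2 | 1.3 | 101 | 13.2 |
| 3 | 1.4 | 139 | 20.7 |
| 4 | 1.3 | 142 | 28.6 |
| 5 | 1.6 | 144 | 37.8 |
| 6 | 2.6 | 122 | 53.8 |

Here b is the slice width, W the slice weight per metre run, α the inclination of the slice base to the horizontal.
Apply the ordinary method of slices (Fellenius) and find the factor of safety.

Ordinary method of slices: FS = Σ[c'·Δl_i + (W_i cosα_i)·tanφ'] / Σ W_i sinα_i, with Δl_i = b_i / cosα_i.
Slice 1: Δl = 3.0/cos1.7° = 3.001 m; N'_1 = 105·cos1.7° = 105.0; c'Δl = 15.01; W sinα = 3.1
Slice 2: Δl = 1.3/cos13.2° = 1.335 m; N'_2 = 101·cos13.2° = 98.3; c'Δl = 6.68; W sinα = 23.1
Slice 3: Δl = 1.4/cos20.7° = 1.497 m; N'_3 = 139·cos20.7° = 130.0; c'Δl = 7.48; W sinα = 49.1
Slice 4: Δl = 1.3/cos28.6° = 1.481 m; N'_4 = 142·cos28.6° = 124.7; c'Δl = 7.40; W sinα = 68.0
Slice 5: Δl = 1.6/cos37.8° = 2.025 m; N'_5 = 144·cos37.8° = 113.8; c'Δl = 10.12; W sinα = 88.3
Slice 6: Δl = 2.6/cos53.8° = 4.402 m; N'_6 = 122·cos53.8° = 72.1; c'Δl = 22.01; W sinα = 98.4
Σc'Δl = 68.7 kN/m; ΣN' = 643.8 kN/m; ΣW sinα = 330.0 kN/m
Resisting = 68.7 + 643.8·tan34.7° = 68.7 + 445.8 = 514.5 kN/m
FS = 514.5 / 330.0 = 1.559

FS = 1.56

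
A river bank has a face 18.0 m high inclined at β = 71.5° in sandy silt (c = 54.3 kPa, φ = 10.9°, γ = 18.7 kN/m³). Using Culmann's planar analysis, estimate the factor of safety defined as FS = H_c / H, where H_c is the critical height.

H_c = (4c/γ) · sinβ cosφ / [1 − cos(β − φ)]
    = (4·54.3/18.7) · sin71.5°·cos10.9° / [1 − cos60.6°]
    = 11.615 · 0.9312 / 0.5091 = 21.25 m
FS = H_c / H = 21.25 / 18.0 = 1.180

FS = 1.18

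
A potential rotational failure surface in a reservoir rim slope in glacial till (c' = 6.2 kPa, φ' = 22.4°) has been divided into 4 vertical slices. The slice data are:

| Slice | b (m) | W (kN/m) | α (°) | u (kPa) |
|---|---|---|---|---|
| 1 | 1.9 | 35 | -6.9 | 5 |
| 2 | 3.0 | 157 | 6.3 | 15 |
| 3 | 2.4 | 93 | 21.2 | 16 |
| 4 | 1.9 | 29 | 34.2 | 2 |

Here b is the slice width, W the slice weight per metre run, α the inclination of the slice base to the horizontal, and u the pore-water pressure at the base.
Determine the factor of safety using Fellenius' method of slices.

Ordinary method of slices: FS = Σ[c'·Δl_i + (W_i cosα_i − u_i·Δl_i)·tanφ'] / Σ W_i sinα_i, with Δl_i = b_i / cosα_i.
Slice 1: Δl = 1.9/cos(-6.9°) = 1.914 m; N'_1 = 35·cos(-6.9°) − 5·1.914 = 25.2; c'Δl = 11.87; W sinα = -4.2
Slice 2: Δl = 3.0/cos6.3° = 3.018 m; N'_2 = 157·cos6.3° − 15·3.018 = 110.8; c'Δl = 18.71; W sinα = 17.2
Slice 3: Δl = 2.4/cos21.2° = 2.574 m; N'_3 = 93·cos21.2° − 16·2.574 = 45.5; c'Δl = 15.96; W sinα = 33.6
Slice 4: Δl = 1.9/cos34.2° = 2.297 m; N'_4 = 29·cos34.2° − 2·2.297 = 19.4; c'Δl = 14.24; W sinα = 16.3
Σc'Δl = 60.8 kN/m; ΣN' = 200.9 kN/m; ΣW sinα = 63.0 kN/m
Resisting = 60.8 + 200.9·tan22.4° = 60.8 + 82.8 = 143.6 kN/m
FS = 143.6 / 63.0 = 2.281

FS = 2.28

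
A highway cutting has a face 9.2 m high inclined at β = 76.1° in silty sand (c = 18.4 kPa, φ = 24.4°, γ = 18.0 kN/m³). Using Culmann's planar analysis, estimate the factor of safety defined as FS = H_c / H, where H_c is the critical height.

FS = 1.03

H_c = (4c/γ) · sinβ cosφ / [1 − cos(β − φ)]
    = (4·18.4/18.0) · sin76.1°·cos24.4° / [1 − cos51.7°]
    = 4.089 · 0.8840 / 0.3802 = 9.51 m
FS = H_c / H = 9.51 / 9.2 = 1.033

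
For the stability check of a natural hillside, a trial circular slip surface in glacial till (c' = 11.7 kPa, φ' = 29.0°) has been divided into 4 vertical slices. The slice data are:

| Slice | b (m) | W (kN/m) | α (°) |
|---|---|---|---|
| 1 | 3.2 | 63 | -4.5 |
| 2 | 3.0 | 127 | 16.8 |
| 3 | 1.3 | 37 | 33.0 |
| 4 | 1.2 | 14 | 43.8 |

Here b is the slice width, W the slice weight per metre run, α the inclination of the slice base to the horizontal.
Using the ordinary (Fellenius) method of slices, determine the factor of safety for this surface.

FS = 3.84

Ordinary method of slices: FS = Σ[c'·Δl_i + (W_i cosα_i)·tanφ'] / Σ W_i sinα_i, with Δl_i = b_i / cosα_i.
Slice 1: Δl = 3.2/cos(-4.5°) = 3.210 m; N'_1 = 63·cos(-4.5°) = 62.8; c'Δl = 37.56; W sinα = -4.9
Slice 2: Δl = 3.0/cos16.8° = 3.134 m; N'_2 = 127·cos16.8° = 121.6; c'Δl = 36.66; W sinα = 36.7
Slice 3: Δl = 1.3/cos33.0° = 1.550 m; N'_3 = 37·cos33.0° = 31.0; c'Δl = 18.14; W sinα = 20.2
Slice 4: Δl = 1.2/cos43.8° = 1.663 m; N'_4 = 14·cos43.8° = 10.1; c'Δl = 19.45; W sinα = 9.7
Σc'Δl = 111.8 kN/m; ΣN' = 225.5 kN/m; ΣW sinα = 61.6 kN/m
Resisting = 111.8 + 225.5·tan29.0° = 111.8 + 125.0 = 236.8 kN/m
FS = 236.8 / 61.6 = 3.844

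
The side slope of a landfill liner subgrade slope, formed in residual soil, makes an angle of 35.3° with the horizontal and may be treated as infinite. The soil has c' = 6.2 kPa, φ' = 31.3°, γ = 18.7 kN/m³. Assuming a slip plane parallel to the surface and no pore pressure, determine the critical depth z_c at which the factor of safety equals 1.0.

z_c = 4.98 m

Setting FS = 1.00 in FS = [c' + γz cos²β tanφ'] / [γz sinβ cosβ] and solving for z:
z = c' / [γ cosβ (FS·sinβ − cosβ·tanφ')]
  = 6.2 / [18.7·cos35.3°·(1.00·sin35.3° − cos35.3°·tan31.3°)]
  = 6.2 / [18.7·0.8161·(1.00·0.5779 − 0.8161·0.6080)]
  = 6.2 / 1.2459 = 4.976 m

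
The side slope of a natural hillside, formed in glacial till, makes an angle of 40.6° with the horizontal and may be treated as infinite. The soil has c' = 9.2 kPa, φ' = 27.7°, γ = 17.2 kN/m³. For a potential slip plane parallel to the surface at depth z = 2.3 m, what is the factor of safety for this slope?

FS = 1.08

For an infinite slope with a slip plane parallel to the surface (no pore pressure): FS = [c' + γz cos²β tanφ'] / [γz sinβ cosβ].
γz = 17.2·2.3 = 39.56 kN/m²
Numerator = 9.2 + 39.56·cos²40.6°·tan27.7° = 9.2 + 39.56·0.5765·0.5250 = 21.173 kPa
Denominator = 39.56·sin40.6°·cos40.6° = 39.56·0.6508·0.7593 = 19.547 kPa
FS = 21.173 / 19.547 = 1.083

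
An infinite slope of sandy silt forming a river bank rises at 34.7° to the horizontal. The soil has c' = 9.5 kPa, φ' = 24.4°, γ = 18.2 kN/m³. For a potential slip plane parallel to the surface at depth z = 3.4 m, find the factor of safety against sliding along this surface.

FS = 0.98

For an infinite slope with a slip plane parallel to the surface (no pore pressure): FS = [c' + γz cos²β tanφ'] / [γz sinβ cosβ].
γz = 18.2·3.4 = 61.88 kN/m²
Numerator = 9.5 + 61.88·cos²34.7°·tan24.4° = 9.5 + 61.88·0.6759·0.4536 = 28.473 kPa
Denominator = 61.88·sin34.7°·cos34.7° = 61.88·0.5693·0.8221 = 28.962 kPa
FS = 28.473 / 28.962 = 0.983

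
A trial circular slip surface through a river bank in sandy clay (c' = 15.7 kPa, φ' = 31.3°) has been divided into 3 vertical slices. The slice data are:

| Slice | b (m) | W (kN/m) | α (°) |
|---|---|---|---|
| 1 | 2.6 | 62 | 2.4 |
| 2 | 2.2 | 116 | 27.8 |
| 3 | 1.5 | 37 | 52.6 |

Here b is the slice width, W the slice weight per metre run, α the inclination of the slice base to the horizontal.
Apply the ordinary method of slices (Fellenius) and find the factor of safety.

FS = 2.70

Ordinary method of slices: FS = Σ[c'·Δl_i + (W_i cosα_i)·tanφ'] / Σ W_i sinα_i, with Δl_i = b_i / cosα_i.
Slice 1: Δl = 2.6/cos2.4° = 2.602 m; N'_1 = 62·cos2.4° = 61.9; c'Δl = 40.86; W sinα = 2.6
Slice 2: Δl = 2.2/cos27.8° = 2.487 m; N'_2 = 116·cos27.8° = 102.6; c'Δl = 39.05; W sinα = 54.1
Slice 3: Δl = 1.5/cos52.6° = 2.470 m; N'_3 = 37·cos52.6° = 22.5; c'Δl = 38.77; W sinα = 29.4
Σc'Δl = 118.7 kN/m; ΣN' = 187.0 kN/m; ΣW sinα = 86.1 kN/m
Resisting = 118.7 + 187.0·tan31.3° = 118.7 + 113.7 = 232.4 kN/m
FS = 232.4 / 86.1 = 2.699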